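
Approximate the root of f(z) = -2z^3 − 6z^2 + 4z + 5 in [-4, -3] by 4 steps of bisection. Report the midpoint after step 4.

-3.3125

f(-3.5) = 3.25 > 0, so the root lies in [-3.5, -3]
f(-3.25) = -2.71875 < 0, so the root lies in [-3.5, -3.25]
f(-3.375) = 0.042969 > 0, so the root lies in [-3.375, -3.25]
f(-3.3125) = -1.3921 < 0, so the root lies in [-3.375, -3.3125]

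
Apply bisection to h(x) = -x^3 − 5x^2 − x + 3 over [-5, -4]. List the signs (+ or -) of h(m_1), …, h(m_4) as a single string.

-+-+

m = -4.5, h(m) = -2.625 (−); new bracket [-5, -4.5]
m = -4.75, h(m) = 2.109375 (+); new bracket [-4.75, -4.5]
m = -4.625, h(m) = -0.396484 (−); new bracket [-4.75, -4.625]
m = -4.6875, h(m) = 0.821 (+); new bracket [-4.6875, -4.625]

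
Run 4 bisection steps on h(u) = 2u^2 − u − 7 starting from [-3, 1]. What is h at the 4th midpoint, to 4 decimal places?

u = -1 gives h = -4, negative; keep [-3, -1]
u = -2 gives h = 3, positive; keep [-2, -1]
u = -1.5 gives h = -1, negative; keep [-2, -1.5]
u = -1.75 gives h = 0.875, positive; keep [-1.75, -1.5]

0.8750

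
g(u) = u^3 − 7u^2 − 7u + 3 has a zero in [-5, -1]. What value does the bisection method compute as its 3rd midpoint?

-1.5

midpoint -3: g = -66 < 0 → [-3, -1]
midpoint -2: g = -19 < 0 → [-2, -1]
midpoint -1.5: g = -5.625 < 0 → [-1.5, -1]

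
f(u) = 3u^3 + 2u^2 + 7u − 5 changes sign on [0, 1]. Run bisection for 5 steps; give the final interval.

[0.53125, 0.5625]

midpoint 0.5: f = -0.625 < 0 → [0.5, 1]
midpoint 0.75: f = 2.640625 > 0 → [0.5, 0.75]
midpoint 0.625: f = 0.888672 > 0 → [0.5, 0.625]
midpoint 0.5625: f = 0.1042 > 0 → [0.5, 0.5625]
midpoint 0.53125: f = -0.267 < 0 → [0.53125, 0.5625]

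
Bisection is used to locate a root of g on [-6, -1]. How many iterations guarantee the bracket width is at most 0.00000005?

27

Width after n steps is 5/2^n. Need 2^n ≥ 5/0.00000005 = 100000000.
2^26 = 67108864 < 100000000 ≤ 2^27 = 134217728, so n = 27.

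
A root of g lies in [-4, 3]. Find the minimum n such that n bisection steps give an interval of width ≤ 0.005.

Width after n steps is 7/2^n. Need 2^n ≥ 7/0.005 = 1400.
2^10 = 1024 < 1400 ≤ 2^11 = 2048, so n = 11.

11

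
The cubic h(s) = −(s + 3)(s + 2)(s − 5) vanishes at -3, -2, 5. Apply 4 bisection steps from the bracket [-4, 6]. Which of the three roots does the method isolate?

5

h(1) = 48 > 0, so the root lies in [1, 6]
h(3.5) = 53.625 > 0, so the root lies in [3.5, 6]
h(4.75) = 13.078125 > 0, so the root lies in [4.75, 6]
h(5.375) = -23.1621 < 0, so the root lies in [4.75, 5.375]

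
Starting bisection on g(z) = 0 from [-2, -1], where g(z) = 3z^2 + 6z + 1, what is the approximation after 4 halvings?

-1.8125

z = -1.5 gives g = -1.25, negative; keep [-2, -1.5]
z = -1.75 gives g = -0.3125, negative; keep [-2, -1.75]
z = -1.875 gives g = 0.296875, positive; keep [-1.875, -1.75]
z = -1.8125 gives g = -0.0195, negative; keep [-1.875, -1.8125]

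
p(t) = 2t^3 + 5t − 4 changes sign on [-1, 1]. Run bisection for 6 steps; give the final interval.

[0.65625, 0.6875]

p(0) = -4 < 0, so the root lies in [0, 1]
p(0.5) = -1.25 < 0, so the root lies in [0.5, 1]
p(0.75) = 0.59375 > 0, so the root lies in [0.5, 0.75]
p(0.625) = -0.3867 < 0, so the root lies in [0.625, 0.75]
p(0.6875) = 0.0874 > 0, so the root lies in [0.625, 0.6875]
p(0.65625) = -0.1535 < 0, so the root lies in [0.65625, 0.6875]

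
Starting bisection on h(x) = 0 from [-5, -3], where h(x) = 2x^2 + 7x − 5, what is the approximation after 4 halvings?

-4.125

h(-4) = -1 < 0, so the root lies in [-5, -4]
h(-4.5) = 4 > 0, so the root lies in [-4.5, -4]
h(-4.25) = 1.375 > 0, so the root lies in [-4.25, -4]
h(-4.125) = 0.1562 > 0, so the root lies in [-4.125, -4]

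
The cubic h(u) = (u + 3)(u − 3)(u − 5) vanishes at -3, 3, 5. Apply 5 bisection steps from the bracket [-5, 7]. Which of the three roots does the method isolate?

-3

m = 1, h(m) = 32 (+); new bracket [-5, 1]
m = -2, h(m) = 35 (+); new bracket [-5, -2]
m = -3.5, h(m) = -27.625 (−); new bracket [-3.5, -2]
m = -2.75, h(m) = 11.1406 (+); new bracket [-3.5, -2.75]
m = -3.125, h(m) = -6.2207 (−); new bracket [-3.125, -2.75]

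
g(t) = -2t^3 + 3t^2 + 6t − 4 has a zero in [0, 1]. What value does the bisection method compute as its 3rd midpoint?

0.625

g(0.5) = -0.5 < 0, so the root lies in [0.5, 1]
g(0.75) = 1.34375 > 0, so the root lies in [0.5, 0.75]
g(0.625) = 0.433594 > 0, so the root lies in [0.5, 0.625]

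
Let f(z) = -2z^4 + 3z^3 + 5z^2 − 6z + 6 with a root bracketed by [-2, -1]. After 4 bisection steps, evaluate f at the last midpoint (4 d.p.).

-0.2713

m = -1.5, f(m) = 6 (+); new bracket [-2, -1.5]
m = -1.75, f(m) = -3.023438 (−); new bracket [-1.75, -1.5]
m = -1.625, f(m) = 2.134277 (+); new bracket [-1.75, -1.625]
m = -1.6875, f(m) = -0.2713 (−); new bracket [-1.6875, -1.625]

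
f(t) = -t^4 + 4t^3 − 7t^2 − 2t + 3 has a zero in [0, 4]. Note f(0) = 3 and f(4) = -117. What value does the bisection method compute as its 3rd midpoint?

m = 2, f(m) = -13 (−); new bracket [0, 2]
m = 1, f(m) = -3 (−); new bracket [0, 1]
m = 0.5, f(m) = 0.6875 (+); new bracket [0.5, 1]

0.5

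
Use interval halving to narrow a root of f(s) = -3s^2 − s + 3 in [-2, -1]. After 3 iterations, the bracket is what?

s = -1.5 gives f = -2.25, negative; keep [-1.5, -1]
s = -1.25 gives f = -0.4375, negative; keep [-1.25, -1]
s = -1.125 gives f = 0.328125, positive; keep [-1.25, -1.125]

[-1.25, -1.125]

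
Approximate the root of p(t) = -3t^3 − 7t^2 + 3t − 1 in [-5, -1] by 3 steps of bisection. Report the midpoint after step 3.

-2.5

midpoint -3: p = 8 > 0 → [-3, -1]
midpoint -2: p = -11 < 0 → [-3, -2]
midpoint -2.5: p = -5.375 < 0 → [-3, -2.5]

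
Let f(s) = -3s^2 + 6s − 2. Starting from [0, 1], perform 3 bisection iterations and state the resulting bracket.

f(0.5) = 0.25 > 0, so the root lies in [0, 0.5]
f(0.25) = -0.6875 < 0, so the root lies in [0.25, 0.5]
f(0.375) = -0.171875 < 0, so the root lies in [0.375, 0.5]

[0.375, 0.5]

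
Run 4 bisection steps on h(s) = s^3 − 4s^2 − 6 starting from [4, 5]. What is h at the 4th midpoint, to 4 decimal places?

-0.1882

m = 4.5, h(m) = 4.125 (+); new bracket [4, 4.5]
m = 4.25, h(m) = -1.484375 (−); new bracket [4.25, 4.5]
m = 4.375, h(m) = 1.177734 (+); new bracket [4.25, 4.375]
m = 4.3125, h(m) = -0.1882 (−); new bracket [4.3125, 4.375]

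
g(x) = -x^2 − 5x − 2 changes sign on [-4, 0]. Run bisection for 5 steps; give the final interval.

g(-2) = 4 > 0, so the root lies in [-2, 0]
g(-1) = 2 > 0, so the root lies in [-1, 0]
g(-0.5) = 0.25 > 0, so the root lies in [-0.5, 0]
g(-0.25) = -0.8125 < 0, so the root lies in [-0.5, -0.25]
g(-0.375) = -0.2656 < 0, so the root lies in [-0.5, -0.375]

[-0.5, -0.375]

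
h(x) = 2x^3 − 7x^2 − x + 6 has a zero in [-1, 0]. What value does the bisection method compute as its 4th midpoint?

-0.9375

h(-0.5) = 4.5 > 0, so the root lies in [-1, -0.5]
h(-0.75) = 1.96875 > 0, so the root lies in [-1, -0.75]
h(-0.875) = 0.175781 > 0, so the root lies in [-1, -0.875]
h(-0.9375) = -0.8628 < 0, so the root lies in [-0.9375, -0.875]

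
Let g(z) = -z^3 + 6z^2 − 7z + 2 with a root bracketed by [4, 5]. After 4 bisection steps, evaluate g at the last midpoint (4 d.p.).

-0.0139

g(4.5) = 0.875 > 0, so the root lies in [4.5, 5]
g(4.75) = -3.046875 < 0, so the root lies in [4.5, 4.75]
g(4.625) = -0.962891 < 0, so the root lies in [4.5, 4.625]
g(4.5625) = -0.0139 < 0, so the root lies in [4.5, 4.5625]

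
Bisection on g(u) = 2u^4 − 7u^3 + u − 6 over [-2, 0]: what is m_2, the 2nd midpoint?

g(-1) = 2 > 0, so the root lies in [-1, 0]
g(-0.5) = -5.5 < 0, so the root lies in [-1, -0.5]

-0.5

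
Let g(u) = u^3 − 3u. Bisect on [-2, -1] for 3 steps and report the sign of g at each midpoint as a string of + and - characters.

midpoint -1.5: g = 1.125 > 0 → [-2, -1.5]
midpoint -1.75: g = -0.109375 < 0 → [-1.75, -1.5]
midpoint -1.625: g = 0.583984 > 0 → [-1.75, -1.625]

+-+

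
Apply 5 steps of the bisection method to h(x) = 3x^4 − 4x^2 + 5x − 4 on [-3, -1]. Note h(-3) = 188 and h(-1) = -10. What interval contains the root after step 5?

m = -2, h(m) = 18 (+); new bracket [-2, -1]
m = -1.5, h(m) = -5.3125 (−); new bracket [-2, -1.5]
m = -1.75, h(m) = 3.136719 (+); new bracket [-1.75, -1.5]
m = -1.625, h(m) = -1.7688 (−); new bracket [-1.75, -1.625]
m = -1.6875, h(m) = 0.4993 (+); new bracket [-1.6875, -1.625]

[-1.6875, -1.625]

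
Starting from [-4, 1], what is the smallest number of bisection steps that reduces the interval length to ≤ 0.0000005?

Width after n steps is 5/2^n. Need 2^n ≥ 5/0.0000005 = 10000000.
2^23 = 8388608 < 10000000 ≤ 2^24 = 16777216, so n = 24.

24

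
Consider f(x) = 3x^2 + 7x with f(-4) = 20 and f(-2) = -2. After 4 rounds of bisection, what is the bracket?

[-2.375, -2.25]

f(-3) = 6 > 0, so the root lies in [-3, -2]
f(-2.5) = 1.25 > 0, so the root lies in [-2.5, -2]
f(-2.25) = -0.5625 < 0, so the root lies in [-2.5, -2.25]
f(-2.375) = 0.2969 > 0, so the root lies in [-2.375, -2.25]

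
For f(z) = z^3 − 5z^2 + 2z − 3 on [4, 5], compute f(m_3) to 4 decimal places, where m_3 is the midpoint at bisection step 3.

m = 4.5, f(m) = -4.125 (−); new bracket [4.5, 5]
m = 4.75, f(m) = 0.859375 (+); new bracket [4.5, 4.75]
m = 4.625, f(m) = -1.771484 (−); new bracket [4.625, 4.75]

-1.7715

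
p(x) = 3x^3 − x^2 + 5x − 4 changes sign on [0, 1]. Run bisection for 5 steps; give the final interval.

midpoint 0.5: p = -1.375 < 0 → [0.5, 1]
midpoint 0.75: p = 0.453125 > 0 → [0.5, 0.75]
midpoint 0.625: p = -0.533203 < 0 → [0.625, 0.75]
midpoint 0.6875: p = -0.0603 < 0 → [0.6875, 0.75]
midpoint 0.71875: p = 0.1911 > 0 → [0.6875, 0.71875]

[0.6875, 0.71875]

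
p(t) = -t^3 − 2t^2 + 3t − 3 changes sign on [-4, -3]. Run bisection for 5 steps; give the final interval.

[-3.25, -3.21875]

midpoint -3.5: p = 4.875 > 0 → [-3.5, -3]
midpoint -3.25: p = 0.453125 > 0 → [-3.25, -3]
midpoint -3.125: p = -1.388672 < 0 → [-3.25, -3.125]
midpoint -3.1875: p = -0.4973 < 0 → [-3.25, -3.1875]
midpoint -3.21875: p = -0.0296 < 0 → [-3.25, -3.21875]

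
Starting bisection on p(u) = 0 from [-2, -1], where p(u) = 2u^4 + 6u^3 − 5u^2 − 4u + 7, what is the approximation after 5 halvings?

-1.09375

u = -1.5 gives p = -8.375, negative; keep [-1.5, -1]
u = -1.25 gives p = -2.648438, negative; keep [-1.25, -1]
u = -1.125 gives p = -0.16748, negative; keep [-1.125, -1]
u = -1.0625 gives p = 0.9576, positive; keep [-1.125, -1.0625]
u = -1.09375 gives p = 0.4051, positive; keep [-1.125, -1.09375]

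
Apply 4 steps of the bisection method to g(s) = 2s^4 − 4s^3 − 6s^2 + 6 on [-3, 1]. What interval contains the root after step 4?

[0.75, 1]

g(-1) = 6 > 0, so the root lies in [-1, 1]
g(0) = 6 > 0, so the root lies in [0, 1]
g(0.5) = 4.125 > 0, so the root lies in [0.5, 1]
g(0.75) = 1.5703 > 0, so the root lies in [0.75, 1]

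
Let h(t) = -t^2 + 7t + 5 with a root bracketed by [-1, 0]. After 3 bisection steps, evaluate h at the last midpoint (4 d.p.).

0.2344

t = -0.5 gives h = 1.25, positive; keep [-1, -0.5]
t = -0.75 gives h = -0.8125, negative; keep [-0.75, -0.5]
t = -0.625 gives h = 0.234375, positive; keep [-0.75, -0.625]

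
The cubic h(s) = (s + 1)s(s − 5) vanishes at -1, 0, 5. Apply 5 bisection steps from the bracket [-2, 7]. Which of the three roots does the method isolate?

5

s = 2.5 gives h = -21.875, negative; keep [2.5, 7]
s = 4.75 gives h = -6.828125, negative; keep [4.75, 7]
s = 5.875 gives h = 35.341797, positive; keep [4.75, 5.875]
s = 5.3125 gives h = 10.4797, positive; keep [4.75, 5.3125]
s = 5.03125 gives h = 0.9483, positive; keep [4.75, 5.03125]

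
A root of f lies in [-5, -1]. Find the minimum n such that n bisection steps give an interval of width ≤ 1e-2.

Width after n steps is 4/2^n. Need 2^n ≥ 4/1e-2 = 400.
2^8 = 256 < 400 ≤ 2^9 = 512, so n = 9.

9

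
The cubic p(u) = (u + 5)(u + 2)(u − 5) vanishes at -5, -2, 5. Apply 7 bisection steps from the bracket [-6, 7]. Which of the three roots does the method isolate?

5

m = 0.5, p(m) = -61.875 (−); new bracket [0.5, 7]
m = 3.75, p(m) = -62.890625 (−); new bracket [3.75, 7]
m = 5.375, p(m) = 28.693359 (+); new bracket [3.75, 5.375]
m = 4.5625, p(m) = -27.4548 (−); new bracket [4.5625, 5.375]
m = 4.96875, p(m) = -2.1709 (−); new bracket [4.96875, 5.375]
m = 5.171875, p(m) = 12.5385 (+); new bracket [4.96875, 5.171875]
m = 5.0703125, p(m) = 5.0063 (+); new bracket [4.96875, 5.0703125]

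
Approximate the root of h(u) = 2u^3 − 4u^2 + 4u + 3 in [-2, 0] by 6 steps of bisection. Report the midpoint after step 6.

-0.46875

u = -1 gives h = -7, negative; keep [-1, 0]
u = -0.5 gives h = -0.25, negative; keep [-0.5, 0]
u = -0.25 gives h = 1.71875, positive; keep [-0.5, -0.25]
u = -0.375 gives h = 0.832, positive; keep [-0.5, -0.375]
u = -0.4375 gives h = 0.3169, positive; keep [-0.5, -0.4375]
u = -0.46875 gives h = 0.0401, positive; keep [-0.5, -0.46875]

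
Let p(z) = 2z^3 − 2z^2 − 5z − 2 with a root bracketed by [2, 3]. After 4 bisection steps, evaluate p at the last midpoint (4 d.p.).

p(2.5) = 4.25 > 0, so the root lies in [2, 2.5]
p(2.25) = -0.59375 < 0, so the root lies in [2.25, 2.5]
p(2.375) = 1.636719 > 0, so the root lies in [2.25, 2.375]
p(2.3125) = 0.4751 > 0, so the root lies in [2.25, 2.3125]

0.4751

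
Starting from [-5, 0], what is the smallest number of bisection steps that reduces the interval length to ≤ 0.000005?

Width after n steps is 5/2^n. Need 2^n ≥ 5/0.000005 = 1000000.
2^19 = 524288 < 1000000 ≤ 2^20 = 1048576, so n = 20.

20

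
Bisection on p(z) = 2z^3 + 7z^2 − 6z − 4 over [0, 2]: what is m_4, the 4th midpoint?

p(1) = -1 < 0, so the root lies in [1, 2]
p(1.5) = 9.5 > 0, so the root lies in [1, 1.5]
p(1.25) = 3.34375 > 0, so the root lies in [1, 1.25]
p(1.125) = 0.957 > 0, so the root lies in [1, 1.125]

1.125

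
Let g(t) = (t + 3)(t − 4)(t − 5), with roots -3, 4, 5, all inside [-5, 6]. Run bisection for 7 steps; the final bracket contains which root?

-3

m = 0.5, g(m) = 55.125 (+); new bracket [-5, 0.5]
m = -2.25, g(m) = 33.984375 (+); new bracket [-5, -2.25]
m = -3.625, g(m) = -41.103516 (−); new bracket [-3.625, -2.25]
m = -2.9375, g(m) = 3.4417 (+); new bracket [-3.625, -2.9375]
m = -3.28125, g(m) = -16.9588 (−); new bracket [-3.28125, -2.9375]
m = -3.109375, g(m) = -6.3058 (−); new bracket [-3.109375, -2.9375]
m = -3.0234375, g(m) = -1.3208 (−); new bracket [-3.0234375, -2.9375]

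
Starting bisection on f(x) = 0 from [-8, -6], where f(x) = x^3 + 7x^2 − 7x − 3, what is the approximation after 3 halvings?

m = -7, f(m) = 46 (+); new bracket [-8, -7]
m = -7.5, f(m) = 21.375 (+); new bracket [-8, -7.5]
m = -7.75, f(m) = 6.203125 (+); new bracket [-8, -7.75]

-7.75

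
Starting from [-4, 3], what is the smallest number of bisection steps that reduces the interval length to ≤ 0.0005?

Width after n steps is 7/2^n. Need 2^n ≥ 7/0.0005 = 14000.
2^13 = 8192 < 14000 ≤ 2^14 = 16384, so n = 14.

14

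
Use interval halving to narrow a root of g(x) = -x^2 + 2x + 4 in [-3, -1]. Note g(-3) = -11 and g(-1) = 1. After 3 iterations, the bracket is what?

[-1.25, -1]

m = -2, g(m) = -4 (−); new bracket [-2, -1]
m = -1.5, g(m) = -1.25 (−); new bracket [-1.5, -1]
m = -1.25, g(m) = -0.0625 (−); new bracket [-1.25, -1]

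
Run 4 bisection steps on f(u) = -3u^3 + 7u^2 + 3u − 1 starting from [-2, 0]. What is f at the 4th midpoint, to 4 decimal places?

u = -1 gives f = 6, positive; keep [-1, 0]
u = -0.5 gives f = -0.375, negative; keep [-1, -0.5]
u = -0.75 gives f = 1.953125, positive; keep [-0.75, -0.5]
u = -0.625 gives f = 0.5918, positive; keep [-0.625, -0.5]

0.5918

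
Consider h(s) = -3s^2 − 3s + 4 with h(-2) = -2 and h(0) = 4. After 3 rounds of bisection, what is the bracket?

h(-1) = 4 > 0, so the root lies in [-2, -1]
h(-1.5) = 1.75 > 0, so the root lies in [-2, -1.5]
h(-1.75) = 0.0625 > 0, so the root lies in [-2, -1.75]

[-2, -1.75]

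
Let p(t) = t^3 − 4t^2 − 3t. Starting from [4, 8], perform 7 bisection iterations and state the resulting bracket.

midpoint 6: p = 54 > 0 → [4, 6]
midpoint 5: p = 10 > 0 → [4, 5]
midpoint 4.5: p = -3.375 < 0 → [4.5, 5]
midpoint 4.75: p = 2.6719 > 0 → [4.5, 4.75]
midpoint 4.625: p = -0.5059 < 0 → [4.625, 4.75]
midpoint 4.6875: p = 1.0437 > 0 → [4.625, 4.6875]
midpoint 4.65625: p = 0.2592 > 0 → [4.625, 4.65625]

[4.625, 4.65625]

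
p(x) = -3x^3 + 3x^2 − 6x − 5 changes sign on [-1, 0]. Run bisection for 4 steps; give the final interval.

[-0.625, -0.5625]

p(-0.5) = -0.875 < 0, so the root lies in [-1, -0.5]
p(-0.75) = 2.453125 > 0, so the root lies in [-0.75, -0.5]
p(-0.625) = 0.654297 > 0, so the root lies in [-0.625, -0.5]
p(-0.5625) = -0.1418 < 0, so the root lies in [-0.625, -0.5625]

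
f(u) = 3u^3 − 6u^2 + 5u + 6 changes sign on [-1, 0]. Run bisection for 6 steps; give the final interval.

[-0.625, -0.609375]

u = -0.5 gives f = 1.625, positive; keep [-1, -0.5]
u = -0.75 gives f = -2.390625, negative; keep [-0.75, -0.5]
u = -0.625 gives f = -0.201172, negative; keep [-0.625, -0.5]
u = -0.5625 gives f = 0.7551, positive; keep [-0.625, -0.5625]
u = -0.59375 gives f = 0.2881, positive; keep [-0.625, -0.59375]
u = -0.609375 gives f = 0.0462, positive; keep [-0.625, -0.609375]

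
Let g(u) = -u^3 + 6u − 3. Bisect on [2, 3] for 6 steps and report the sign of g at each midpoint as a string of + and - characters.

--+--+

m = 2.5, g(m) = -3.625 (−); new bracket [2, 2.5]
m = 2.25, g(m) = -0.890625 (−); new bracket [2, 2.25]
m = 2.125, g(m) = 0.154297 (+); new bracket [2.125, 2.25]
m = 2.1875, g(m) = -0.3425 (−); new bracket [2.125, 2.1875]
m = 2.15625, g(m) = -0.0878 (−); new bracket [2.125, 2.15625]
m = 2.140625, g(m) = 0.0348 (+); new bracket [2.140625, 2.15625]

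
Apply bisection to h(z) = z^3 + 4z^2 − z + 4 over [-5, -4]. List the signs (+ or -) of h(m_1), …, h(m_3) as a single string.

z = -4.5 gives h = -1.625, negative; keep [-4.5, -4]
z = -4.25 gives h = 3.734375, positive; keep [-4.5, -4.25]
z = -4.375 gives h = 1.197266, positive; keep [-4.5, -4.375]

-++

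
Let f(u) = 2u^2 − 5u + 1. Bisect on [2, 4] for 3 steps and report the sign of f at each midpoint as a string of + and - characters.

++-

u = 3 gives f = 4, positive; keep [2, 3]
u = 2.5 gives f = 1, positive; keep [2, 2.5]
u = 2.25 gives f = -0.125, negative; keep [2.25, 2.5]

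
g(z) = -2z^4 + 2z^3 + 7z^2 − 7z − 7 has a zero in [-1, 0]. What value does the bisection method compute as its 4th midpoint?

z = -0.5 gives g = -2.125, negative; keep [-1, -0.5]
z = -0.75 gives g = 0.710938, positive; keep [-0.75, -0.5]
z = -0.625 gives g = -0.684082, negative; keep [-0.75, -0.625]
z = -0.6875 gives g = 0.0244, positive; keep [-0.6875, -0.625]

-0.6875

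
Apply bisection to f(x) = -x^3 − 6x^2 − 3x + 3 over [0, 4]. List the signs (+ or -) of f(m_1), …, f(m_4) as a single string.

---+

x = 2 gives f = -35, negative; keep [0, 2]
x = 1 gives f = -7, negative; keep [0, 1]
x = 0.5 gives f = -0.125, negative; keep [0, 0.5]
x = 0.25 gives f = 1.8594, positive; keep [0.25, 0.5]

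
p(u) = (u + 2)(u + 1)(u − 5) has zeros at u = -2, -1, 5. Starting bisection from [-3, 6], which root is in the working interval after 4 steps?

midpoint 1.5: p = -30.625 < 0 → [1.5, 6]
midpoint 3.75: p = -34.140625 < 0 → [3.75, 6]
midpoint 4.875: p = -5.048828 < 0 → [4.875, 6]
midpoint 5.4375: p = 20.947 > 0 → [4.875, 5.4375]

5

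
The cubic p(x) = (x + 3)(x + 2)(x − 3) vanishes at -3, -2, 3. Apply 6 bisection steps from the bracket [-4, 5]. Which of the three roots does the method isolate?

3

p(0.5) = -21.875 < 0, so the root lies in [0.5, 5]
p(2.75) = -6.828125 < 0, so the root lies in [2.75, 5]
p(3.875) = 35.341797 > 0, so the root lies in [2.75, 3.875]
p(3.3125) = 10.4797 > 0, so the root lies in [2.75, 3.3125]
p(3.03125) = 0.9483 > 0, so the root lies in [2.75, 3.03125]
p(2.890625) = -3.151 < 0, so the root lies in [2.890625, 3.03125]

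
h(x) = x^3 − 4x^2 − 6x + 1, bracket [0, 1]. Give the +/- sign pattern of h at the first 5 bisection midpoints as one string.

h(0.5) = -2.875 < 0, so the root lies in [0, 0.5]
h(0.25) = -0.734375 < 0, so the root lies in [0, 0.25]
h(0.125) = 0.189453 > 0, so the root lies in [0.125, 0.25]
h(0.1875) = -0.259 < 0, so the root lies in [0.125, 0.1875]
h(0.15625) = -0.0313 < 0, so the root lies in [0.125, 0.15625]

--+--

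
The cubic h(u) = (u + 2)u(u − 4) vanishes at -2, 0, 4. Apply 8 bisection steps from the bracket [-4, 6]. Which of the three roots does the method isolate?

u = 1 gives h = -9, negative; keep [1, 6]
u = 3.5 gives h = -9.625, negative; keep [3.5, 6]
u = 4.75 gives h = 24.046875, positive; keep [3.5, 4.75]
u = 4.125 gives h = 3.1582, positive; keep [3.5, 4.125]
u = 3.8125 gives h = -4.155, negative; keep [3.8125, 4.125]
u = 3.96875 gives h = -0.7403, negative; keep [3.96875, 4.125]
u = 4.046875 gives h = 1.1471, positive; keep [3.96875, 4.046875]
u = 4.0078125 gives h = 0.1881, positive; keep [3.96875, 4.0078125]

4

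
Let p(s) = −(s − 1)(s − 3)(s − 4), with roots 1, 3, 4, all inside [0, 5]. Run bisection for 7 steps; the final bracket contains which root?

s = 2.5 gives p = -1.125, negative; keep [0, 2.5]
s = 1.25 gives p = -1.203125, negative; keep [0, 1.25]
s = 0.625 gives p = 3.005859, positive; keep [0.625, 1.25]
s = 0.9375 gives p = 0.3948, positive; keep [0.9375, 1.25]
s = 1.09375 gives p = -0.5194, negative; keep [0.9375, 1.09375]
s = 1.015625 gives p = -0.0925, negative; keep [0.9375, 1.015625]
s = 0.9765625 gives p = 0.1434, positive; keep [0.9765625, 1.015625]

1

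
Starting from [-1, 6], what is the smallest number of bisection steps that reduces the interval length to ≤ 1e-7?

Width after n steps is 7/2^n. Need 2^n ≥ 7/1e-7 = 70000000.
2^26 = 67108864 < 70000000 ≤ 2^27 = 134217728, so n = 27.

27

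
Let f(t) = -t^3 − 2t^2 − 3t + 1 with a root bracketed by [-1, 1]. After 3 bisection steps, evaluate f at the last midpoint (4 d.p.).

m = 0, f(m) = 1 (+); new bracket [0, 1]
m = 0.5, f(m) = -1.125 (−); new bracket [0, 0.5]
m = 0.25, f(m) = 0.109375 (+); new bracket [0.25, 0.5]

0.1094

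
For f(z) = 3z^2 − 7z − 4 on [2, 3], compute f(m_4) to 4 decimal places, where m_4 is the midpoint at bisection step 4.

z = 2.5 gives f = -2.75, negative; keep [2.5, 3]
z = 2.75 gives f = -0.5625, negative; keep [2.75, 3]
z = 2.875 gives f = 0.671875, positive; keep [2.75, 2.875]
z = 2.8125 gives f = 0.043, positive; keep [2.75, 2.8125]

0.0430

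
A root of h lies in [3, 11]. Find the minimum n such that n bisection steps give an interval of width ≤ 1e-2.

Width after n steps is 8/2^n. Need 2^n ≥ 8/1e-2 = 800.
2^9 = 512 < 800 ≤ 2^10 = 1024, so n = 10.

10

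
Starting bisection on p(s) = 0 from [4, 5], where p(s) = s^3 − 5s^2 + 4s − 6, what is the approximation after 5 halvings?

4.40625

midpoint 4.5: p = 1.875 > 0 → [4, 4.5]
midpoint 4.25: p = -2.546875 < 0 → [4.25, 4.5]
midpoint 4.375: p = -0.462891 < 0 → [4.375, 4.5]
midpoint 4.4375: p = 0.6736 > 0 → [4.375, 4.4375]
midpoint 4.40625: p = 0.0973 > 0 → [4.375, 4.40625]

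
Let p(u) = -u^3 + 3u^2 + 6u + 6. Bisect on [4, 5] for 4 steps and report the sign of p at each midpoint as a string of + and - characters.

+--+

m = 4.5, p(m) = 2.625 (+); new bracket [4.5, 5]
m = 4.75, p(m) = -4.984375 (−); new bracket [4.5, 4.75]
m = 4.625, p(m) = -1.009766 (−); new bracket [4.5, 4.625]
m = 4.5625, p(m) = 0.8494 (+); new bracket [4.5625, 4.625]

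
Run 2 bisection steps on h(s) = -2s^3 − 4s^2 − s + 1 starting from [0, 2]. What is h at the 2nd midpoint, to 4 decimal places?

-0.7500

midpoint 1: h = -6 < 0 → [0, 1]
midpoint 0.5: h = -0.75 < 0 → [0, 0.5]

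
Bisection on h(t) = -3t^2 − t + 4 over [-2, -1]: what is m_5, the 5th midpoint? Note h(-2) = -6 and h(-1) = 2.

-1.34375

midpoint -1.5: h = -1.25 < 0 → [-1.5, -1]
midpoint -1.25: h = 0.5625 > 0 → [-1.5, -1.25]
midpoint -1.375: h = -0.296875 < 0 → [-1.375, -1.25]
midpoint -1.3125: h = 0.1445 > 0 → [-1.375, -1.3125]
midpoint -1.34375: h = -0.0732 < 0 → [-1.34375, -1.3125]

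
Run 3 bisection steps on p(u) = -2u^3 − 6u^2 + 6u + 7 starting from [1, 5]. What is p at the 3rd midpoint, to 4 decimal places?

-4.2500

u = 3 gives p = -83, negative; keep [1, 3]
u = 2 gives p = -21, negative; keep [1, 2]
u = 1.5 gives p = -4.25, negative; keep [1, 1.5]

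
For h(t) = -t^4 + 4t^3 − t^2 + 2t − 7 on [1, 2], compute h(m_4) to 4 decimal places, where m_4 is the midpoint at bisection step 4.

-0.0213

h(1.5) = 2.1875 > 0, so the root lies in [1, 1.5]
h(1.25) = -0.691406 < 0, so the root lies in [1.25, 1.5]
h(1.375) = 0.68335 > 0, so the root lies in [1.25, 1.375]
h(1.3125) = -0.0213 < 0, so the root lies in [1.3125, 1.375]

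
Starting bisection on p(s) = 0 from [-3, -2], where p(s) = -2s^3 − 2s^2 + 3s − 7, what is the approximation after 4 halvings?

-2.3125

m = -2.5, p(m) = 4.25 (+); new bracket [-2.5, -2]
m = -2.25, p(m) = -1.09375 (−); new bracket [-2.5, -2.25]
m = -2.375, p(m) = 1.386719 (+); new bracket [-2.375, -2.25]
m = -2.3125, p(m) = 0.1001 (+); new bracket [-2.3125, -2.25]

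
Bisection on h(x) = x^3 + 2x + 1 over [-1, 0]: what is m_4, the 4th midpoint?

midpoint -0.5: h = -0.125 < 0 → [-0.5, 0]
midpoint -0.25: h = 0.484375 > 0 → [-0.5, -0.25]
midpoint -0.375: h = 0.197266 > 0 → [-0.5, -0.375]
midpoint -0.4375: h = 0.0413 > 0 → [-0.5, -0.4375]

-0.4375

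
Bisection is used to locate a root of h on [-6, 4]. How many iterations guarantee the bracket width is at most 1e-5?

20

Width after n steps is 10/2^n. Need 2^n ≥ 10/1e-5 = 1000000.
2^19 = 524288 < 1000000 ≤ 2^20 = 1048576, so n = 20.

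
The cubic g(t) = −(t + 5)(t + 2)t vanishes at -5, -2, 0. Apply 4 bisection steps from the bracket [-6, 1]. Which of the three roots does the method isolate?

-5

g(-2.5) = -3.125 < 0, so the root lies in [-6, -2.5]
g(-4.25) = -7.171875 < 0, so the root lies in [-6, -4.25]
g(-5.125) = 2.001953 > 0, so the root lies in [-5.125, -4.25]
g(-4.6875) = -3.9368 < 0, so the root lies in [-5.125, -4.6875]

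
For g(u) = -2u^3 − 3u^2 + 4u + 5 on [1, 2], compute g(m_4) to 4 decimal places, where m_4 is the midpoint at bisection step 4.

midpoint 1.5: g = -2.5 < 0 → [1, 1.5]
midpoint 1.25: g = 1.40625 > 0 → [1.25, 1.5]
midpoint 1.375: g = -0.371094 < 0 → [1.25, 1.375]
midpoint 1.3125: g = 0.5601 > 0 → [1.3125, 1.375]

0.5601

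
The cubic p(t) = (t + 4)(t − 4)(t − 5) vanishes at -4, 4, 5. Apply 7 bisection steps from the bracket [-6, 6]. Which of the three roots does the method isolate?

-4

m = 0, p(m) = 80 (+); new bracket [-6, 0]
m = -3, p(m) = 56 (+); new bracket [-6, -3]
m = -4.5, p(m) = -40.375 (−); new bracket [-4.5, -3]
m = -3.75, p(m) = 16.9531 (+); new bracket [-4.5, -3.75]
m = -4.125, p(m) = -9.2676 (−); new bracket [-4.125, -3.75]
m = -3.9375, p(m) = 4.4338 (+); new bracket [-4.125, -3.9375]
m = -4.03125, p(m) = -2.2666 (−); new bracket [-4.03125, -3.9375]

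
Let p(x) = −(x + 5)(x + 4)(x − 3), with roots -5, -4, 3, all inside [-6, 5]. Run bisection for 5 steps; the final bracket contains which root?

m = -0.5, p(m) = 55.125 (+); new bracket [-0.5, 5]
m = 2.25, p(m) = 33.984375 (+); new bracket [2.25, 5]
m = 3.625, p(m) = -41.103516 (−); new bracket [2.25, 3.625]
m = 2.9375, p(m) = 3.4417 (+); new bracket [2.9375, 3.625]
m = 3.28125, p(m) = -16.9588 (−); new bracket [2.9375, 3.28125]

3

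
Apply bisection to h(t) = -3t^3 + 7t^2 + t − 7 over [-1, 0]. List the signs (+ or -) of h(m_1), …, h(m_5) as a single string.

h(-0.5) = -5.375 < 0, so the root lies in [-1, -0.5]
h(-0.75) = -2.546875 < 0, so the root lies in [-1, -0.75]
h(-0.875) = -0.505859 < 0, so the root lies in [-1, -0.875]
h(-0.9375) = 0.6868 > 0, so the root lies in [-0.9375, -0.875]
h(-0.90625) = 0.0757 > 0, so the root lies in [-0.90625, -0.875]

---++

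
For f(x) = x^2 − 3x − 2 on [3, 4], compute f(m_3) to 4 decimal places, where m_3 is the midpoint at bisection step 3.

0.2656

x = 3.5 gives f = -0.25, negative; keep [3.5, 4]
x = 3.75 gives f = 0.8125, positive; keep [3.5, 3.75]
x = 3.625 gives f = 0.265625, positive; keep [3.5, 3.625]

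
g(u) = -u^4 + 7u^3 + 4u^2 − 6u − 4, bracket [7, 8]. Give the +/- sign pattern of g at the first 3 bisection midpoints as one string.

m = 7.5, g(m) = -34.9375 (−); new bracket [7, 7.5]
m = 7.25, g(m) = 67.480469 (+); new bracket [7.25, 7.5]
m = 7.375, g(m) = 18.888428 (+); new bracket [7.375, 7.5]

-++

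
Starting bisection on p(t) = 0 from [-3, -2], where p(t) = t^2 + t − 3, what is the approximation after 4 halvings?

-2.3125

m = -2.5, p(m) = 0.75 (+); new bracket [-2.5, -2]
m = -2.25, p(m) = -0.1875 (−); new bracket [-2.5, -2.25]
m = -2.375, p(m) = 0.265625 (+); new bracket [-2.375, -2.25]
m = -2.3125, p(m) = 0.0352 (+); new bracket [-2.3125, -2.25]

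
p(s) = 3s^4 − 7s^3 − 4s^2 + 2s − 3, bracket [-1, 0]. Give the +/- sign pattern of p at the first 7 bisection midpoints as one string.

----+-+

m = -0.5, p(m) = -3.9375 (−); new bracket [-1, -0.5]
m = -0.75, p(m) = -2.847656 (−); new bracket [-1, -0.75]
m = -0.875, p(m) = -1.364502 (−); new bracket [-1, -0.875]
m = -0.9375, p(m) = -0.3054 (−); new bracket [-1, -0.9375]
m = -0.96875, p(m) = 0.3149 (+); new bracket [-0.96875, -0.9375]
m = -0.953125, p(m) = -0.0032 (−); new bracket [-0.96875, -0.953125]
m = -0.9609375, p(m) = 0.1538 (+); new bracket [-0.9609375, -0.953125]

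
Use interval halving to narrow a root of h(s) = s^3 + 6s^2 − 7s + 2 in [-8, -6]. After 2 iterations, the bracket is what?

[-7.5, -7]

m = -7, h(m) = 2 (+); new bracket [-8, -7]
m = -7.5, h(m) = -29.875 (−); new bracket [-7.5, -7]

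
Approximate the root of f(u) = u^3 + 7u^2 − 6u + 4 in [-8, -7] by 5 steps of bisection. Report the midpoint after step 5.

-7.84375

midpoint -7.5: f = 20.875 > 0 → [-8, -7.5]
midpoint -7.75: f = 5.453125 > 0 → [-8, -7.75]
midpoint -7.875: f = -3.013672 < 0 → [-7.875, -7.75]
midpoint -7.8125: f = 1.2839 > 0 → [-7.875, -7.8125]
midpoint -7.84375: f = -0.8487 < 0 → [-7.84375, -7.8125]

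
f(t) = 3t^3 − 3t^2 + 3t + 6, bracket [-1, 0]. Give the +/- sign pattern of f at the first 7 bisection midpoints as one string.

++--+++

midpoint -0.5: f = 3.375 > 0 → [-1, -0.5]
midpoint -0.75: f = 0.796875 > 0 → [-1, -0.75]
midpoint -0.875: f = -0.931641 < 0 → [-0.875, -0.75]
midpoint -0.8125: f = -0.0271 < 0 → [-0.8125, -0.75]
midpoint -0.78125: f = 0.3947 > 0 → [-0.8125, -0.78125]
midpoint -0.796875: f = 0.1863 > 0 → [-0.8125, -0.796875]
midpoint -0.8046875: f = 0.0802 > 0 → [-0.8125, -0.8046875]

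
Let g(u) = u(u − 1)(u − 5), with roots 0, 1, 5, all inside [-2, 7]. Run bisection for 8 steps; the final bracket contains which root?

5

m = 2.5, g(m) = -9.375 (−); new bracket [2.5, 7]
m = 4.75, g(m) = -4.453125 (−); new bracket [4.75, 7]
m = 5.875, g(m) = 25.060547 (+); new bracket [4.75, 5.875]
m = 5.3125, g(m) = 7.1594 (+); new bracket [4.75, 5.3125]
m = 5.03125, g(m) = 0.6338 (+); new bracket [4.75, 5.03125]
m = 4.890625, g(m) = -2.0811 (−); new bracket [4.890625, 5.03125]
m = 4.9609375, g(m) = -0.7676 (−); new bracket [4.9609375, 5.03125]
m = 4.99609375, g(m) = -0.078 (−); new bracket [4.99609375, 5.03125]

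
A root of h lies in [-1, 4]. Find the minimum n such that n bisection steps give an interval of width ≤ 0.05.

7

Width after n steps is 5/2^n. Need 2^n ≥ 5/0.05 = 100.
2^6 = 64 < 100 ≤ 2^7 = 128, so n = 7.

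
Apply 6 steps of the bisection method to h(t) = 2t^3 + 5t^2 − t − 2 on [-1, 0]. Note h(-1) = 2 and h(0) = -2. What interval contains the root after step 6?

[-0.609375, -0.59375]

midpoint -0.5: h = -0.5 < 0 → [-1, -0.5]
midpoint -0.75: h = 0.71875 > 0 → [-0.75, -0.5]
midpoint -0.625: h = 0.089844 > 0 → [-0.625, -0.5]
midpoint -0.5625: h = -0.2114 < 0 → [-0.625, -0.5625]
midpoint -0.59375: h = -0.0622 < 0 → [-0.625, -0.59375]
midpoint -0.609375: h = 0.0135 > 0 → [-0.609375, -0.59375]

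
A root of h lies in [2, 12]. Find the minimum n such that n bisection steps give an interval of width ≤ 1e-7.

27

Width after n steps is 10/2^n. Need 2^n ≥ 10/1e-7 = 100000000.
2^26 = 67108864 < 100000000 ≤ 2^27 = 134217728, so n = 27.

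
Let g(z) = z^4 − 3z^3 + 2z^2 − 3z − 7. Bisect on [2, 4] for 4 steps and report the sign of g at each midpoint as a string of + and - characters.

+---

midpoint 3: g = 2 > 0 → [2, 3]
midpoint 2.5: g = -9.8125 < 0 → [2.5, 3]
midpoint 2.75: g = -5.324219 < 0 → [2.75, 3]
midpoint 2.875: g = -2.0642 < 0 → [2.875, 3]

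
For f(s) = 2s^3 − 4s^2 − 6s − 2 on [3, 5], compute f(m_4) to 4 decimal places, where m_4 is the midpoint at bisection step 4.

f(4) = 38 > 0, so the root lies in [3, 4]
f(3.5) = 13.75 > 0, so the root lies in [3, 3.5]
f(3.25) = 4.90625 > 0, so the root lies in [3, 3.25]
f(3.125) = 1.2227 > 0, so the root lies in [3, 3.125]

1.2227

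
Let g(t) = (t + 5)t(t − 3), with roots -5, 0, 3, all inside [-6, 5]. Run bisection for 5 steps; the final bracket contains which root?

-5

midpoint -0.5: g = 7.875 > 0 → [-6, -0.5]
midpoint -3.25: g = 35.546875 > 0 → [-6, -3.25]
midpoint -4.625: g = 13.224609 > 0 → [-6, -4.625]
midpoint -5.3125: g = -13.8 < 0 → [-5.3125, -4.625]
midpoint -4.96875: g = 1.2373 > 0 → [-5.3125, -4.96875]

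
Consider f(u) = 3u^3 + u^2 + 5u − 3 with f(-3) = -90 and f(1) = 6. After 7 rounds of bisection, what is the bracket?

[0.46875, 0.5]

midpoint -1: f = -10 < 0 → [-1, 1]
midpoint 0: f = -3 < 0 → [0, 1]
midpoint 0.5: f = 0.125 > 0 → [0, 0.5]
midpoint 0.25: f = -1.6406 < 0 → [0.25, 0.5]
midpoint 0.375: f = -0.8262 < 0 → [0.375, 0.5]
midpoint 0.4375: f = -0.3699 < 0 → [0.4375, 0.5]
midpoint 0.46875: f = -0.1275 < 0 → [0.46875, 0.5]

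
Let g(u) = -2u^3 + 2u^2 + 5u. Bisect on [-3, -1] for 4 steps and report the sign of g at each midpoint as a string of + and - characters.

m = -2, g(m) = 14 (+); new bracket [-2, -1]
m = -1.5, g(m) = 3.75 (+); new bracket [-1.5, -1]
m = -1.25, g(m) = 0.78125 (+); new bracket [-1.25, -1]
m = -1.125, g(m) = -0.2461 (−); new bracket [-1.25, -1.125]

+++-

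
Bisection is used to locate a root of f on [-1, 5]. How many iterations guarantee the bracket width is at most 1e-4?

16

Width after n steps is 6/2^n. Need 2^n ≥ 6/1e-4 = 60000.
2^15 = 32768 < 60000 ≤ 2^16 = 65536, so n = 16.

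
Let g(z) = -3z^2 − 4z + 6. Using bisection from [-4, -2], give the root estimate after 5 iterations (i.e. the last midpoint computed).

-2.1875

m = -3, g(m) = -9 (−); new bracket [-3, -2]
m = -2.5, g(m) = -2.75 (−); new bracket [-2.5, -2]
m = -2.25, g(m) = -0.1875 (−); new bracket [-2.25, -2]
m = -2.125, g(m) = 0.9531 (+); new bracket [-2.25, -2.125]
m = -2.1875, g(m) = 0.3945 (+); new bracket [-2.25, -2.1875]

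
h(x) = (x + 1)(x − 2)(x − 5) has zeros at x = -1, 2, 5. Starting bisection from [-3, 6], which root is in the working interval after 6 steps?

x = 1.5 gives h = 4.375, positive; keep [-3, 1.5]
x = -0.75 gives h = 3.953125, positive; keep [-3, -0.75]
x = -1.875 gives h = -23.310547, negative; keep [-1.875, -0.75]
x = -1.3125 gives h = -6.5344, negative; keep [-1.3125, -0.75]
x = -1.03125 gives h = -0.5713, negative; keep [-1.03125, -0.75]
x = -0.890625 gives h = 1.8624, positive; keep [-1.03125, -0.890625]

-1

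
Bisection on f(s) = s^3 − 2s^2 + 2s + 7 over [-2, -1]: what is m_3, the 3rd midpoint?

s = -1.5 gives f = -3.875, negative; keep [-1.5, -1]
s = -1.25 gives f = -0.578125, negative; keep [-1.25, -1]
s = -1.125 gives f = 0.794922, positive; keep [-1.25, -1.125]

-1.125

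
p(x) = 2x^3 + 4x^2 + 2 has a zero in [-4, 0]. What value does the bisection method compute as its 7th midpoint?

-2.21875

p(-2) = 2 > 0, so the root lies in [-4, -2]
p(-3) = -16 < 0, so the root lies in [-3, -2]
p(-2.5) = -4.25 < 0, so the root lies in [-2.5, -2]
p(-2.25) = -0.5312 < 0, so the root lies in [-2.25, -2]
p(-2.125) = 0.8711 > 0, so the root lies in [-2.25, -2.125]
p(-2.1875) = 0.2056 > 0, so the root lies in [-2.25, -2.1875]
p(-2.21875) = -0.1537 < 0, so the root lies in [-2.21875, -2.1875]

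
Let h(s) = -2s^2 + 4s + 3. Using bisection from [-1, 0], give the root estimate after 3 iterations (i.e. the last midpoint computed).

-0.625

h(-0.5) = 0.5 > 0, so the root lies in [-1, -0.5]
h(-0.75) = -1.125 < 0, so the root lies in [-0.75, -0.5]
h(-0.625) = -0.28125 < 0, so the root lies in [-0.625, -0.5]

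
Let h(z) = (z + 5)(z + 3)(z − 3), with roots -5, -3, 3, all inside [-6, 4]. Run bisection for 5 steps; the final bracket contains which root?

3

h(-1) = -32 < 0, so the root lies in [-1, 4]
h(1.5) = -43.875 < 0, so the root lies in [1.5, 4]
h(2.75) = -11.140625 < 0, so the root lies in [2.75, 4]
h(3.375) = 20.0215 > 0, so the root lies in [2.75, 3.375]
h(3.0625) = 3.0549 > 0, so the root lies in [2.75, 3.0625]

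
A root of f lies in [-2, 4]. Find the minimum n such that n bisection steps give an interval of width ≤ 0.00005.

17

Width after n steps is 6/2^n. Need 2^n ≥ 6/0.00005 = 120000.
2^16 = 65536 < 120000 ≤ 2^17 = 131072, so n = 17.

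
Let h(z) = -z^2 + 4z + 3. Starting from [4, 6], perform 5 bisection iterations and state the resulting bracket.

[4.625, 4.6875]

h(5) = -2 < 0, so the root lies in [4, 5]
h(4.5) = 0.75 > 0, so the root lies in [4.5, 5]
h(4.75) = -0.5625 < 0, so the root lies in [4.5, 4.75]
h(4.625) = 0.1094 > 0, so the root lies in [4.625, 4.75]
h(4.6875) = -0.2227 < 0, so the root lies in [4.625, 4.6875]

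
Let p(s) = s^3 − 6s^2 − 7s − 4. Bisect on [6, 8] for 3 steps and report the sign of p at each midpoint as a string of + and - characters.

-++

s = 7 gives p = -4, negative; keep [7, 8]
s = 7.5 gives p = 27.875, positive; keep [7, 7.5]
s = 7.25 gives p = 10.953125, positive; keep [7, 7.25]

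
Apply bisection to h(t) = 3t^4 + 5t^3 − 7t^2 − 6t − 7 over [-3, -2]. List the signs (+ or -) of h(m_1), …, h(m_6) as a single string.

+---++

m = -2.5, h(m) = 3.3125 (+); new bracket [-2.5, -2]
m = -2.25, h(m) = -9.003906 (−); new bracket [-2.5, -2.25]
m = -2.375, h(m) = -3.766846 (−); new bracket [-2.5, -2.375]
m = -2.4375, h(m) = -0.4748 (−); new bracket [-2.5, -2.4375]
m = -2.46875, h(m) = 1.3547 (+); new bracket [-2.46875, -2.4375]
m = -2.453125, h(m) = 0.4242 (+); new bracket [-2.453125, -2.4375]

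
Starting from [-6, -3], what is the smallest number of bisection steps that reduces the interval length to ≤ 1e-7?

Width after n steps is 3/2^n. Need 2^n ≥ 3/1e-7 = 30000000.
2^24 = 16777216 < 30000000 ≤ 2^25 = 33554432, so n = 25.

25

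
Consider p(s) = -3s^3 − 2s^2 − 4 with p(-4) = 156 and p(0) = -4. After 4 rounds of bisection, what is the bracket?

s = -2 gives p = 12, positive; keep [-2, 0]
s = -1 gives p = -3, negative; keep [-2, -1]
s = -1.5 gives p = 1.625, positive; keep [-1.5, -1]
s = -1.25 gives p = -1.2656, negative; keep [-1.5, -1.25]

[-1.5, -1.25]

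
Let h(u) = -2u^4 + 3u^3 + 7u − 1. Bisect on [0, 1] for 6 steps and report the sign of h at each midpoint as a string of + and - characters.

++-++-

m = 0.5, h(m) = 2.75 (+); new bracket [0, 0.5]
m = 0.25, h(m) = 0.789062 (+); new bracket [0, 0.25]
m = 0.125, h(m) = -0.119629 (−); new bracket [0.125, 0.25]
m = 0.1875, h(m) = 0.3298 (+); new bracket [0.125, 0.1875]
m = 0.15625, h(m) = 0.104 (+); new bracket [0.125, 0.15625]
m = 0.140625, h(m) = -0.0081 (−); new bracket [0.140625, 0.15625]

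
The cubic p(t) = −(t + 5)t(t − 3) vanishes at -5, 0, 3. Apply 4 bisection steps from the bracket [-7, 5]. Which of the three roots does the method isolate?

-5

midpoint -1: p = -16 < 0 → [-7, -1]
midpoint -4: p = -28 < 0 → [-7, -4]
midpoint -5.5: p = 23.375 > 0 → [-5.5, -4]
midpoint -4.75: p = -9.2031 < 0 → [-5.5, -4.75]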